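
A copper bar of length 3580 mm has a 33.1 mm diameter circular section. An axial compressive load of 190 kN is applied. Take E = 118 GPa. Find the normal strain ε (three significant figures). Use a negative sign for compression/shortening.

A = 860.5 mm².
σ = N/A = -220.8 MPa; ε = σ/E = -220.8/118000 = -1.871e-03.

-0.00187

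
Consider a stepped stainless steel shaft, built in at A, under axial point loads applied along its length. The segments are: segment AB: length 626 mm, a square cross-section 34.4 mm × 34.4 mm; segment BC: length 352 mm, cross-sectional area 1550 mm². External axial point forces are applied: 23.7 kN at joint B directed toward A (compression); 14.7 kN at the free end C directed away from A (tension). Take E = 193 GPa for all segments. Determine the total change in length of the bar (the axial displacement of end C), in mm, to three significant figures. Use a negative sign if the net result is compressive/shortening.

Internal axial forces (sectioning from the free end, tension +): N_BC = 14.7 kN, N_AB = -9 kN.
A_AB = 1183 mm².
δ_AB = -9000·626/(1183·193000) = -0.02467 mm
δ_BC = 14700·352/(1550·193000) = 0.0173 mm
δ = Σδ_i = -0.007371 mm.

-0.00737 mm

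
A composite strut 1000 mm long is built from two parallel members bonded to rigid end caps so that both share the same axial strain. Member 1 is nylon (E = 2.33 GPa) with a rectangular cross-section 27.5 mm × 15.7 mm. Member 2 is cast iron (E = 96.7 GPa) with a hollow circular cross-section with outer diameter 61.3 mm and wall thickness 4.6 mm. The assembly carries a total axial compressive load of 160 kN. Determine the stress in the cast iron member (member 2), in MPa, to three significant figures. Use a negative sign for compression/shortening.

-193 MPa

A_1 = 431.8 mm².
A_2 = 819.4 mm².
Equal strain + equilibrium ⇒ each member carries load in proportion to AE: A₁E₁ = 1006000 N, A₂E₂ = 79240000 N, ΣAE = 80240000 N.
σ₂ = P·E₂/ΣAE = -160000·96700/80240000 = -192.8 MPa.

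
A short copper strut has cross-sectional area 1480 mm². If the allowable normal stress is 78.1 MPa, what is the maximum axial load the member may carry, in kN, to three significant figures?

116 kN

P_max = σ_allow · A = 78.1 · 1480 = 115600 N = 115.6 kN.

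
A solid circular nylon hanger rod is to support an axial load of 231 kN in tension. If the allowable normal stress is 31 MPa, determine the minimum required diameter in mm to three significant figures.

Required area A ≥ P/σ_allow = 231000/31 = 7452 mm².
For a solid circular section, d ≥ √(4A/π) = 97.4 mm.

97.4 mm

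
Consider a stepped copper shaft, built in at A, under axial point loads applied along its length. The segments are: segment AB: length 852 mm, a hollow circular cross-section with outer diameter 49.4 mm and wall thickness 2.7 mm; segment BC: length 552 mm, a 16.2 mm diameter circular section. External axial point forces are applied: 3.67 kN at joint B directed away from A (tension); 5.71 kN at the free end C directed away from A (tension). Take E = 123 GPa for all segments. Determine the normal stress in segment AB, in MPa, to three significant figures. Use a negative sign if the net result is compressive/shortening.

Internal axial forces (sectioning from the free end, tension +): N_BC = 5.71 kN, N_AB = 9.38 kN.
A_AB = 396.1 mm².
σ_AB = N_AB/A_AB = 9380/396.1 = 23.68 MPa.

23.7 MPa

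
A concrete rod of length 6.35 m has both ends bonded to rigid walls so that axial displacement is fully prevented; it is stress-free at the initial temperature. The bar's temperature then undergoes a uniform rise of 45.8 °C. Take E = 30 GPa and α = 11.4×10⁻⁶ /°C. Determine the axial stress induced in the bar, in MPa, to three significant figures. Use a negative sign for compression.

Free thermal expansion αLΔT = 11.4e-6 · 6350 · 45.8 = 3.315 mm.
The walls impose strain ε = −(3.315)/6350 = -5.2212e-04; σ = Eε = 30000 · -5.2212e-04 = -15.66 MPa.

-15.7 MPa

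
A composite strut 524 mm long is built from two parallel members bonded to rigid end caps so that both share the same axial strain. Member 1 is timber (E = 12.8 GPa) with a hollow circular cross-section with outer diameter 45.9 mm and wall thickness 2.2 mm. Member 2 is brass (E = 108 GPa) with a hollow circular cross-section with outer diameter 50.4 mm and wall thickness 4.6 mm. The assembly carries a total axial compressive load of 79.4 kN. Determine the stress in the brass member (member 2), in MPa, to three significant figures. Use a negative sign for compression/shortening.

A_1 = 302 mm².
A_2 = 661.9 mm².
Equal strain + equilibrium ⇒ each member carries load in proportion to AE: A₁E₁ = 3866000 N, A₂E₂ = 71480000 N, ΣAE = 75350000 N.
σ₂ = P·E₂/ΣAE = -79400·108000/75350000 = -113.8 MPa.

-114 MPa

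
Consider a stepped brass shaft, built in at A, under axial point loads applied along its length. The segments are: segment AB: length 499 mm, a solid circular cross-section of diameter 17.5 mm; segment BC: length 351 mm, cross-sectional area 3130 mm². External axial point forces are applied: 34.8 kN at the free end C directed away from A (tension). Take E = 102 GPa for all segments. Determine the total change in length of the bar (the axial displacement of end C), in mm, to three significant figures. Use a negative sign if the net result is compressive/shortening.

Internal axial forces (sectioning from the free end, tension +): N_BC = 34.8 kN, N_AB = 34.8 kN.
A_AB = 240.5 mm².
δ_AB = 34800·499/(240.5·102000) = 0.7078 mm
δ_BC = 34800·351/(3130·102000) = 0.03826 mm
δ = Σδ_i = 0.7461 mm.

0.746 mm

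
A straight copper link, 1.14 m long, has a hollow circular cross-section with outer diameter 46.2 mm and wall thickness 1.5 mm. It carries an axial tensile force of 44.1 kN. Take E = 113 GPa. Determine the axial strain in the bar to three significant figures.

A = 210.6 mm².
σ = N/A = 209.4 MPa; ε = σ/E = 209.4/113000 = 1.853e-03.

0.00185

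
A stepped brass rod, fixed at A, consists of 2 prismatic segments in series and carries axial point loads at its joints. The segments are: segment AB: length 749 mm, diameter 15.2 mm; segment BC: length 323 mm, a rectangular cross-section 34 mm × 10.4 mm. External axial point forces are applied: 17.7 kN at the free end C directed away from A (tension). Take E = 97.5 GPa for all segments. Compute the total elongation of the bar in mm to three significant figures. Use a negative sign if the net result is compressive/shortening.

Internal axial forces (sectioning from the free end, tension +): N_BC = 17.7 kN, N_AB = 17.7 kN.
A_AB = 181.5 mm².
A_BC = 353.6 mm².
δ_AB = 17700·749/(181.5·97500) = 0.7493 mm
δ_BC = 17700·323/(353.6·97500) = 0.1658 mm
δ = Σδ_i = 0.9152 mm.

0.915 mm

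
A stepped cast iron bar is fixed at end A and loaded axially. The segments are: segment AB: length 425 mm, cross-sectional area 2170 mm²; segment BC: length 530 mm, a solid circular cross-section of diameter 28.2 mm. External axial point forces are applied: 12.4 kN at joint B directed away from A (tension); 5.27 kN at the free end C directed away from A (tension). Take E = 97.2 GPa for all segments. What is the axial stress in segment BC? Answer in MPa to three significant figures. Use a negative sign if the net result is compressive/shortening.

8.44 MPa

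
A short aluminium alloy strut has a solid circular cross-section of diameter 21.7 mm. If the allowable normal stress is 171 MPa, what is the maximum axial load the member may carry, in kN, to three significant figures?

A = 369.8 mm².
P_max = σ_allow · A = 171 · 369.8 = 63240 N = 63.24 kN.

63.2 kN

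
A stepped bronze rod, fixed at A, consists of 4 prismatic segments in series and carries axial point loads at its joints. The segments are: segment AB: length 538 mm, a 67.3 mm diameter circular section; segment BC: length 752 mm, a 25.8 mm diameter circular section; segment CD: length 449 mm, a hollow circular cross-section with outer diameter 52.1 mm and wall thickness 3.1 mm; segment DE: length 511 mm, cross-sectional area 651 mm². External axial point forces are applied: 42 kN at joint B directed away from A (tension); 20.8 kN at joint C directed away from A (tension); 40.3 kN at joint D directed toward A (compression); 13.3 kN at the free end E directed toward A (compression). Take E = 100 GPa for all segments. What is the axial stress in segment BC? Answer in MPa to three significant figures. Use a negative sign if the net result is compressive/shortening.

-62.7 MPa

Internal axial forces (sectioning from the free end, tension +): N_DE = -13.3 kN, N_CD = -53.6 kN, N_BC = -32.8 kN, N_AB = 9.2 kN.
A_BC = 522.8 mm².
σ_BC = N_BC/A_BC = -32800/522.8 = -62.74 MPa.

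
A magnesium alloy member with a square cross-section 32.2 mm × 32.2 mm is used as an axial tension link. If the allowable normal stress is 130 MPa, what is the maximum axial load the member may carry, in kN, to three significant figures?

A = 1037 mm².
P_max = σ_allow · A = 130 · 1037 = 134800 N = 134.8 kN.

135 kN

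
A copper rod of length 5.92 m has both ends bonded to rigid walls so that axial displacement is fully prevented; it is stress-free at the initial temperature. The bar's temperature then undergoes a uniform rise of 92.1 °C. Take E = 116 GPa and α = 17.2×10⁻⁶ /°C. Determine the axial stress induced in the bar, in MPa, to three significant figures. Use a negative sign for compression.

-184 MPa

Free thermal expansion αLΔT = 17.2e-6 · 5920 · 92.1 = 9.378 mm.
The walls impose strain ε = −(9.378)/5920 = -1.5841e-03; σ = Eε = 116000 · -1.5841e-03 = -183.8 MPa.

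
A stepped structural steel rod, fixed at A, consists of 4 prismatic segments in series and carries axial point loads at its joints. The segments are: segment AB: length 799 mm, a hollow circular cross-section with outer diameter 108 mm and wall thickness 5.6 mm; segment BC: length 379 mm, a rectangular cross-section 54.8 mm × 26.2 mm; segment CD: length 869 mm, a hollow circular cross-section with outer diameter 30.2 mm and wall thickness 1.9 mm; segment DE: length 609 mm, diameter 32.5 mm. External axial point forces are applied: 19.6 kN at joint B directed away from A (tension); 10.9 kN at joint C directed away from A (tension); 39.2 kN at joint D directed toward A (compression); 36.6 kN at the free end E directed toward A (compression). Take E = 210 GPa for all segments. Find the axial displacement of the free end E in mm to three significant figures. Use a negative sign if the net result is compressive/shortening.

-2.16 mm

Internal axial forces (sectioning from the free end, tension +): N_DE = -36.6 kN, N_CD = -75.8 kN, N_BC = -64.9 kN, N_AB = -45.3 kN.
A_AB = 1802 mm².
A_BC = 1436 mm².
A_CD = 168.9 mm².
A_DE = 829.6 mm².
δ_AB = -45300·799/(1802·210000) = -0.09567 mm
δ_BC = -64900·379/(1436·210000) = -0.08158 mm
δ_CD = -75800·869/(168.9·210000) = -1.857 mm
δ_DE = -36600·609/(829.6·210000) = -0.1279 mm
δ = Σδ_i = -2.162 mm.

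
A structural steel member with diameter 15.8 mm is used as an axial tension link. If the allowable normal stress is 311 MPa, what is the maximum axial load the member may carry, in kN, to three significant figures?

A = 196.1 mm².
P_max = σ_allow · A = 311 · 196.1 = 60980 N = 60.98 kN.

61.0 kN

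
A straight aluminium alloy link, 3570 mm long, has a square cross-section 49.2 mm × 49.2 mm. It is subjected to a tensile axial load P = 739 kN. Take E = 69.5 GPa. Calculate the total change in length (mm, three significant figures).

A = 2421 mm².
δ_mech = NL/(AE) = 739000·3570/(2421·69500) = 15.68 mm.

15.7 mm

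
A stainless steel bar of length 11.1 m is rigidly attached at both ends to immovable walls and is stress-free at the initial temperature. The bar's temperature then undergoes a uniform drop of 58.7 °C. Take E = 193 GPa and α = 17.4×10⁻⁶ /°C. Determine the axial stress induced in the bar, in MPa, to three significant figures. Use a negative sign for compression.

Free thermal expansion αLΔT = 17.4e-6 · 11100 · -58.7 = -11.34 mm.
The walls impose strain ε = −(-11.34)/11100 = 1.0214e-03; σ = Eε = 193000 · 1.0214e-03 = 197.1 MPa.

197 MPa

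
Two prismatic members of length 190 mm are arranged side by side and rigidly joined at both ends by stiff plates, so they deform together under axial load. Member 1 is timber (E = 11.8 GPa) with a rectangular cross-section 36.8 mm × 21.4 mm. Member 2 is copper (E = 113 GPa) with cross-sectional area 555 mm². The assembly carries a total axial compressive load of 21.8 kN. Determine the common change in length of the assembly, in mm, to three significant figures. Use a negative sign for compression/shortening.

-0.0575 mm

A_1 = 787.5 mm².
Equal strain + equilibrium ⇒ each member carries load in proportion to AE: A₁E₁ = 9293000 N, A₂E₂ = 62720000 N, ΣAE = 72010000 N.
δ = PL/ΣAE = -21800·190/72010000 = -0.05752 mm.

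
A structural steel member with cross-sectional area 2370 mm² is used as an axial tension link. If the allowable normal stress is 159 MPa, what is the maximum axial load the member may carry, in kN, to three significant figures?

377 kN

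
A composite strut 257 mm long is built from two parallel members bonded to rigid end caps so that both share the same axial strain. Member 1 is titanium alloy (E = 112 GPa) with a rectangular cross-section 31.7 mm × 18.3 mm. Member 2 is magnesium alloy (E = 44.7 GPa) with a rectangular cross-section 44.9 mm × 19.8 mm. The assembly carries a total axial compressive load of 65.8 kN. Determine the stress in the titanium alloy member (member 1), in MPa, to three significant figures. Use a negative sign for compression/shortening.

A_1 = 580.1 mm².
A_2 = 889 mm².
Equal strain + equilibrium ⇒ each member carries load in proportion to AE: A₁E₁ = 64970000 N, A₂E₂ = 39740000 N, ΣAE = 104700000 N.
σ₁ = P·E₁/ΣAE = -65800·112000/104700000 = -70.38 MPa.

-70.4 MPa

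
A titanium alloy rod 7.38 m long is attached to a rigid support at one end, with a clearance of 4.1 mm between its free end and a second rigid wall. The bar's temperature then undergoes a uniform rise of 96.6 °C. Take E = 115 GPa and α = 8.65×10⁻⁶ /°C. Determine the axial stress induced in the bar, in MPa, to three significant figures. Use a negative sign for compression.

-32.2 MPa

Free thermal expansion αLΔT = 8.65e-6 · 7380 · 96.6 = 6.167 mm.
The walls engage after the gap closes; constrained expansion = 6.167 − 4.1 = 2.067 mm.
The walls impose strain ε = −(2.067)/7380 = -2.8003e-04; σ = Eε = 115000 · -2.8003e-04 = -32.2 MPa.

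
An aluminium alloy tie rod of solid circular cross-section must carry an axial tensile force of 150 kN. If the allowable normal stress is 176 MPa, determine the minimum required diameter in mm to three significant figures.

32.9 mm

Required area A ≥ P/σ_allow = 150000/176 = 852.3 mm².
For a solid circular section, d ≥ √(4A/π) = 32.94 mm.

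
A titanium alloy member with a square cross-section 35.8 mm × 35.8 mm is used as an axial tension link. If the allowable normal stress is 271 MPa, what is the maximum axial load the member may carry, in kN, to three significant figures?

347 kN

A = 1282 mm².
P_max = σ_allow · A = 271 · 1282 = 347300 N = 347.3 kN.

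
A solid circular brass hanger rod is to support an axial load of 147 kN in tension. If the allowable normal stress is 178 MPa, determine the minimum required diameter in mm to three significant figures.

Required area A ≥ P/σ_allow = 147000/178 = 825.8 mm².
For a solid circular section, d ≥ √(4A/π) = 32.43 mm.

32.4 mm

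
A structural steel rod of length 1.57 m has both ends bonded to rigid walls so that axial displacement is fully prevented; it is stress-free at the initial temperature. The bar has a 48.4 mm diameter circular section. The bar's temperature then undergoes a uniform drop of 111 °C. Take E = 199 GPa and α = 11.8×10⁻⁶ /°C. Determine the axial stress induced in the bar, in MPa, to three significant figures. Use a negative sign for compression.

Free thermal expansion αLΔT = 11.8e-6 · 1570 · -111 = -2.056 mm.
The walls impose strain ε = −(-2.056)/1570 = 1.3098e-03; σ = Eε = 199000 · 1.3098e-03 = 260.7 MPa.

261 MPa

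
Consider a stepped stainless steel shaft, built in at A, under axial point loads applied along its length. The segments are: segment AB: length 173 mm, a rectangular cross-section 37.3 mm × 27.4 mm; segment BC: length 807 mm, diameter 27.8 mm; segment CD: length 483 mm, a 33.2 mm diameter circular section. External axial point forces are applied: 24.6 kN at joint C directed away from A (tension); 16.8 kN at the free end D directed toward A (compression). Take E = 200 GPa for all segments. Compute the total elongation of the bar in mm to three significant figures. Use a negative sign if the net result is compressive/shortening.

0.0116 mm

Internal axial forces (sectioning from the free end, tension +): N_CD = -16.8 kN, N_BC = 7.8 kN, N_AB = 7.8 kN.
A_AB = 1022 mm².
A_BC = 607 mm².
A_CD = 865.7 mm².
δ_AB = 7800·173/(1022·200000) = 0.006602 mm
δ_BC = 7800·807/(607·200000) = 0.05185 mm
δ_CD = -16800·483/(865.7·200000) = -0.04687 mm
δ = Σδ_i = 0.01159 mm.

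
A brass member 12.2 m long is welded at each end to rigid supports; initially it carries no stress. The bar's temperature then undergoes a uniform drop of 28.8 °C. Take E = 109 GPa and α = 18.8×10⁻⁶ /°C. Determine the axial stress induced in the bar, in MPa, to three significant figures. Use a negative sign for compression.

59.0 MPa

Free thermal expansion αLΔT = 18.8e-6 · 12200 · -28.8 = -6.606 mm.
The walls impose strain ε = −(-6.606)/12200 = 5.4144e-04; σ = Eε = 109000 · 5.4144e-04 = 59.02 MPa.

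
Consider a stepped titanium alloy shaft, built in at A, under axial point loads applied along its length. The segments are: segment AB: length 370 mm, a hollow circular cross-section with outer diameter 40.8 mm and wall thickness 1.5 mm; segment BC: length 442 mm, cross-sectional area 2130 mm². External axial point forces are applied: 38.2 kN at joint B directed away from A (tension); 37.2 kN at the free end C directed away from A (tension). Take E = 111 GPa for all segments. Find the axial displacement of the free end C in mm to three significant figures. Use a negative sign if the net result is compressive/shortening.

Internal axial forces (sectioning from the free end, tension +): N_BC = 37.2 kN, N_AB = 75.4 kN.
A_AB = 185.2 mm².
δ_AB = 75400·370/(185.2·111000) = 1.357 mm
δ_BC = 37200·442/(2130·111000) = 0.06954 mm
δ = Σδ_i = 1.427 mm.

1.43 mm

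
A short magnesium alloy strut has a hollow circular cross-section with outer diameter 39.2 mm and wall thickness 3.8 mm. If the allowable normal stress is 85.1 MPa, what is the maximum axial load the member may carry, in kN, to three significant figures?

36.0 kN

A = 422.6 mm².
P_max = σ_allow · A = 85.1 · 422.6 = 35960 N = 35.96 kN.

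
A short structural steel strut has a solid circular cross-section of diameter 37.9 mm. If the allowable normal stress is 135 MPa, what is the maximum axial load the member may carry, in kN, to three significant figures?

A = 1128 mm².
P_max = σ_allow · A = 135 · 1128 = 152300 N = 152.3 kN.

152 kN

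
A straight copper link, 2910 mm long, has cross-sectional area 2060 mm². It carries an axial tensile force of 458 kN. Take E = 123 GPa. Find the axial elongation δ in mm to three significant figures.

δ_mech = NL/(AE) = 458000·2910/(2060·123000) = 5.26 mm.

5.26 mm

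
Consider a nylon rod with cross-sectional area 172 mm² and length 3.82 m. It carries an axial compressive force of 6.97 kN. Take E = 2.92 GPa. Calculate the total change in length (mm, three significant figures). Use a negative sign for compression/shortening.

δ_mech = NL/(AE) = -6970·3820/(172·2920) = -53.01 mm.

-53.0 mm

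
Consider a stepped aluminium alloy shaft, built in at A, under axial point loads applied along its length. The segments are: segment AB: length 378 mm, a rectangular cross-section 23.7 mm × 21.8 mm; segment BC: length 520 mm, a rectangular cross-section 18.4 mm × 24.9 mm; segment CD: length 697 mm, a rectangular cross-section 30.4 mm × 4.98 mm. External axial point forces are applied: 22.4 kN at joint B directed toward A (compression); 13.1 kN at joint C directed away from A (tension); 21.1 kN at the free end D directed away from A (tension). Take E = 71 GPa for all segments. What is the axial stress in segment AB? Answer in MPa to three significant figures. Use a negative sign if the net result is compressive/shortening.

Internal axial forces (sectioning from the free end, tension +): N_CD = 21.1 kN, N_BC = 34.2 kN, N_AB = 11.8 kN.
A_AB = 516.7 mm².
σ_AB = N_AB/A_AB = 11800/516.7 = 22.84 MPa.

22.8 MPa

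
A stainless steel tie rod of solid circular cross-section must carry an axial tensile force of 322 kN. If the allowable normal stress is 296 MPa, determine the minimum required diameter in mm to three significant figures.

37.2 mm

Required area A ≥ P/σ_allow = 322000/296 = 1088 mm².
For a solid circular section, d ≥ √(4A/π) = 37.22 mm.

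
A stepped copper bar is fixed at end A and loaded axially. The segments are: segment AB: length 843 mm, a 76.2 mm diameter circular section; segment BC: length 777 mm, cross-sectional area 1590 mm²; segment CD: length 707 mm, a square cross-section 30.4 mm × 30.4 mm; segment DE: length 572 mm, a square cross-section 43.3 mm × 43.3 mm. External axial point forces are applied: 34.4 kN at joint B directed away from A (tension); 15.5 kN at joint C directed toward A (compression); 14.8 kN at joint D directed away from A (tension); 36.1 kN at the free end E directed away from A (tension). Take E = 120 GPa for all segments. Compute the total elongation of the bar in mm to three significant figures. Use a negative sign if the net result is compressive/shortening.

Internal axial forces (sectioning from the free end, tension +): N_DE = 36.1 kN, N_CD = 50.9 kN, N_BC = 35.4 kN, N_AB = 69.8 kN.
A_AB = 4560 mm².
A_CD = 924.2 mm².
A_DE = 1875 mm².
δ_AB = 69800·843/(4560·120000) = 0.1075 mm
δ_BC = 35400·777/(1590·120000) = 0.1442 mm
δ_CD = 50900·707/(924.2·120000) = 0.3245 mm
δ_DE = 36100·572/(1875·120000) = 0.09178 mm
δ = Σδ_i = 0.668 mm.

0.668 mm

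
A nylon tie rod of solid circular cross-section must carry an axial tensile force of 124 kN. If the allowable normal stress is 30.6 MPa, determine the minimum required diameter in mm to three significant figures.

71.8 mm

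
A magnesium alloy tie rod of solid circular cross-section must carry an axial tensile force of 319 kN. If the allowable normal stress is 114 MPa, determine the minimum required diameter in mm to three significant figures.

59.7 mm

Required area A ≥ P/σ_allow = 319000/114 = 2798 mm².
For a solid circular section, d ≥ √(4A/π) = 59.69 mm.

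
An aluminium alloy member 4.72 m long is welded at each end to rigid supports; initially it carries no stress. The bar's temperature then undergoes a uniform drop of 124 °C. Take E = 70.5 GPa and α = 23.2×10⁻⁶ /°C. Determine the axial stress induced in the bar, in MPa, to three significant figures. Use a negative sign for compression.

203 MPa

Free thermal expansion αLΔT = 23.2e-6 · 4720 · -124 = -13.58 mm.
The walls impose strain ε = −(-13.58)/4720 = 2.8768e-03; σ = Eε = 70500 · 2.8768e-03 = 202.8 MPa.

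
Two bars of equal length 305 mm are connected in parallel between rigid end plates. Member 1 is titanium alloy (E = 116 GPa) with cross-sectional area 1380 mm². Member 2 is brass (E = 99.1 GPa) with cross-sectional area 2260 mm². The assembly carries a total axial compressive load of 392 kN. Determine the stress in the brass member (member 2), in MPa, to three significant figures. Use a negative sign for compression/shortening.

-101 MPa

Equal strain + equilibrium ⇒ each member carries load in proportion to AE: A₁E₁ = 160100000 N, A₂E₂ = 224000000 N, ΣAE = 384000000 N.
σ₂ = P·E₂/ΣAE = -392000·99100/384000000 = -101.2 MPa.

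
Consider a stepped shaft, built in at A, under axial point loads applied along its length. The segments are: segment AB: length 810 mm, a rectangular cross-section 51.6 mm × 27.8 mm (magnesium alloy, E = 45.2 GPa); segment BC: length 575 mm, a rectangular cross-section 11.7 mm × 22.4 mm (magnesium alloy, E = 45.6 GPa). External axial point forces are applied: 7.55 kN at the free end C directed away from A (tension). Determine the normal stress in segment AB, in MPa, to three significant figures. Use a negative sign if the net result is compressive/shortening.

5.26 MPa

Internal axial forces (sectioning from the free end, tension +): N_BC = 7.55 kN, N_AB = 7.55 kN.
A_AB = 1434 mm².
σ_AB = N_AB/A_AB = 7550/1434 = 5.263 MPa.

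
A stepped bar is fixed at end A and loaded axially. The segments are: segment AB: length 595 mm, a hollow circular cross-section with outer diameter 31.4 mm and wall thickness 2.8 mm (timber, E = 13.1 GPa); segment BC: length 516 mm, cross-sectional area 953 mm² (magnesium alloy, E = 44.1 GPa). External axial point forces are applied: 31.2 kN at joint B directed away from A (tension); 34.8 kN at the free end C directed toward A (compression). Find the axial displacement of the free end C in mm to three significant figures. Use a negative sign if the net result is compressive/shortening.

Internal axial forces (sectioning from the free end, tension +): N_BC = -34.8 kN, N_AB = -3.6 kN.
A_AB = 251.6 mm².
δ_AB = -3600·595/(251.6·13100) = -0.6499 mm
δ_BC = -34800·516/(953·44100) = -0.4273 mm
δ = Σδ_i = -1.077 mm.

-1.08 mm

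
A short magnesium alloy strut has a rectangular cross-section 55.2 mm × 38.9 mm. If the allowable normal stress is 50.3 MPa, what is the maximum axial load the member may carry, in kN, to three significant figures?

A = 2147 mm².
P_max = σ_allow · A = 50.3 · 2147 = 108000 N = 108 kN.

108 kN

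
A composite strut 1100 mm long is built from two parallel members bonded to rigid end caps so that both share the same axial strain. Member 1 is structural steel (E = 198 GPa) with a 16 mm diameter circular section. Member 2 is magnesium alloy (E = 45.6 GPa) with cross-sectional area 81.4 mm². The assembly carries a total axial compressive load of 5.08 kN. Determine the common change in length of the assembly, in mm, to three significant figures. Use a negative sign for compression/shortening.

-0.128 mm

A_1 = 201.1 mm².
Equal strain + equilibrium ⇒ each member carries load in proportion to AE: A₁E₁ = 39810000 N, A₂E₂ = 3712000 N, ΣAE = 43520000 N.
δ = PL/ΣAE = -5080·1100/43520000 = -0.1284 mm.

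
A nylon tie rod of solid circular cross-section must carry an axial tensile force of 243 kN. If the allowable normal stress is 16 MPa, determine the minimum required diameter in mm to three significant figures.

139 mm

Required area A ≥ P/σ_allow = 243000/16 = 15190 mm².
For a solid circular section, d ≥ √(4A/π) = 139.1 mm.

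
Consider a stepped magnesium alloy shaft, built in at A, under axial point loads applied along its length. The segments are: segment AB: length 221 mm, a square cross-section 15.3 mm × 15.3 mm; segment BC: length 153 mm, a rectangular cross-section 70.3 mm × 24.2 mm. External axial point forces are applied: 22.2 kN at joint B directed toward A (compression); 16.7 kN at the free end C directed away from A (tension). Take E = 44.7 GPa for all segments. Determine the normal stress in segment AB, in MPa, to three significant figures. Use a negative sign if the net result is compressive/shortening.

-23.5 MPa

Internal axial forces (sectioning from the free end, tension +): N_BC = 16.7 kN, N_AB = -5.5 kN.
A_AB = 234.1 mm².
σ_AB = N_AB/A_AB = -5500/234.1 = -23.5 MPa.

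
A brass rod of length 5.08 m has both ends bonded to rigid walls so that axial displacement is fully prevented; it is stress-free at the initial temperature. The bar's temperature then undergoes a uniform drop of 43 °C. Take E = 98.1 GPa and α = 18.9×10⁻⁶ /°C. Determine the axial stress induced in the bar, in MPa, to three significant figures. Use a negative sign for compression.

79.7 MPa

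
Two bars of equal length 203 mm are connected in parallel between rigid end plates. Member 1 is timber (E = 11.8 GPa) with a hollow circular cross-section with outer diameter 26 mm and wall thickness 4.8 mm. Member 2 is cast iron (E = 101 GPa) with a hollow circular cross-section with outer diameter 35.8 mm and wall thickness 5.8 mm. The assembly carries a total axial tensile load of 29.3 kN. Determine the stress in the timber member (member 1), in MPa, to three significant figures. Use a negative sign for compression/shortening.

5.86 MPa

A_1 = 319.7 mm².
A_2 = 546.6 mm².
Equal strain + equilibrium ⇒ each member carries load in proportion to AE: A₁E₁ = 3772000 N, A₂E₂ = 55210000 N, ΣAE = 58980000 N.
σ₁ = P·E₁/ΣAE = 29300·11800/58980000 = 5.862 MPa.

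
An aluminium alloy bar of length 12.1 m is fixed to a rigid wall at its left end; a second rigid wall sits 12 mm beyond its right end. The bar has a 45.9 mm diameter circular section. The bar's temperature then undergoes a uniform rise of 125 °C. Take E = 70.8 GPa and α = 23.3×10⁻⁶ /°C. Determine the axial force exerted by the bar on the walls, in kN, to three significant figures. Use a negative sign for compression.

Free thermal expansion αLΔT = 23.3e-6 · 12100 · 125 = 35.24 mm.
The walls engage after the gap closes; constrained expansion = 35.24 − 12 = 23.24 mm.
The walls impose strain ε = −(23.24)/12100 = -1.9208e-03; σ = Eε = 70800 · -1.9208e-03 = -136 MPa.
Wall reaction R = σ·A = -136·1655 = -225000 N = -225 kN.

-225 kN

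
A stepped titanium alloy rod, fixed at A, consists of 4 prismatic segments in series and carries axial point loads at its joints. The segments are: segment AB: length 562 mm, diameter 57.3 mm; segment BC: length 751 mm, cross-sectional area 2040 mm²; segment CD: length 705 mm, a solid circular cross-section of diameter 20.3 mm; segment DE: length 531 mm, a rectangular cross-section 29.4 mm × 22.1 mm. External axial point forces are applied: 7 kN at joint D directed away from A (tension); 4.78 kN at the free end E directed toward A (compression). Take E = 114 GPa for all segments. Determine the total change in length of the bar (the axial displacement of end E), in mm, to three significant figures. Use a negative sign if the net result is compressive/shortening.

0.0196 mm

Internal axial forces (sectioning from the free end, tension +): N_DE = -4.78 kN, N_CD = 2.22 kN, N_BC = 2.22 kN, N_AB = 2.22 kN.
A_AB = 2579 mm².
A_CD = 323.7 mm².
A_DE = 649.7 mm².
δ_AB = 2220·562/(2579·114000) = 0.004244 mm
δ_BC = 2220·751/(2040·114000) = 0.007169 mm
δ_CD = 2220·705/(323.7·114000) = 0.04242 mm
δ_DE = -4780·531/(649.7·114000) = -0.03427 mm
δ = Σδ_i = 0.01956 mm.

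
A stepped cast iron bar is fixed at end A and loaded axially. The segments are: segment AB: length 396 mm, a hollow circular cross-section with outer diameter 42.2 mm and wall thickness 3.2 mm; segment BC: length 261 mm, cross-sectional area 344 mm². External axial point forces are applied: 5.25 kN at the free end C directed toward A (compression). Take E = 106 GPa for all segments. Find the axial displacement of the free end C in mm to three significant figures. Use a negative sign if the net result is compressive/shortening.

Internal axial forces (sectioning from the free end, tension +): N_BC = -5.25 kN, N_AB = -5.25 kN.
A_AB = 392.1 mm².
δ_AB = -5250·396/(392.1·106000) = -0.05002 mm
δ_BC = -5250·261/(344·106000) = -0.03758 mm
δ = Σδ_i = -0.0876 mm.

-0.0876 mm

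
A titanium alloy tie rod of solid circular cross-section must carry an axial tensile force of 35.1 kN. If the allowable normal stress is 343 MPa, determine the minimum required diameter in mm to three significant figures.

11.4 mm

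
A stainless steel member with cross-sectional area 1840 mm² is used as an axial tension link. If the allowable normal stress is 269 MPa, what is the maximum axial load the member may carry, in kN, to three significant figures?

P_max = σ_allow · A = 269 · 1840 = 495000 N = 495 kN.

495 kN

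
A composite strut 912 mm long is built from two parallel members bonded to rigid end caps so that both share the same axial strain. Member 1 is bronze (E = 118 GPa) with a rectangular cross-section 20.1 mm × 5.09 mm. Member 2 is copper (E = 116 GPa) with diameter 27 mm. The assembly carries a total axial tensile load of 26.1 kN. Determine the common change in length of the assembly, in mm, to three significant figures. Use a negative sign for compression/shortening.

A_1 = 102.3 mm².
A_2 = 572.6 mm².
Equal strain + equilibrium ⇒ each member carries load in proportion to AE: A₁E₁ = 12070000 N, A₂E₂ = 66420000 N, ΣAE = 78490000 N.
δ = PL/ΣAE = 26100·912/78490000 = 0.3033 mm.

0.303 mm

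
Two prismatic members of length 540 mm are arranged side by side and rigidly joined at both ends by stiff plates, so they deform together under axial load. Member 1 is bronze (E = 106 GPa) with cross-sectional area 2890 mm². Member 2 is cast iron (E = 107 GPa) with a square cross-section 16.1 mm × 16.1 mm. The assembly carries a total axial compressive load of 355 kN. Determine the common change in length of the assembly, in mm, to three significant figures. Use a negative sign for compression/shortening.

A_2 = 259.2 mm².
Equal strain + equilibrium ⇒ each member carries load in proportion to AE: A₁E₁ = 306300000 N, A₂E₂ = 27740000 N, ΣAE = 334100000 N.
δ = PL/ΣAE = -355000·540/334100000 = -0.5738 mm.

-0.574 mm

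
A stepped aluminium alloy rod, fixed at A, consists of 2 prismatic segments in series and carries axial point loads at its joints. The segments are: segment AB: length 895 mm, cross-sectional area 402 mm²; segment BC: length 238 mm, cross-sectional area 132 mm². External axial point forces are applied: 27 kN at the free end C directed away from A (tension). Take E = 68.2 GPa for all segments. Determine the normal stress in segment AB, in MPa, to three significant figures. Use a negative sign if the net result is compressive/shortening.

Internal axial forces (sectioning from the free end, tension +): N_BC = 27 kN, N_AB = 27 kN.
σ_AB = N_AB/A_AB = 27000/402 = 67.16 MPa.

67.2 MPa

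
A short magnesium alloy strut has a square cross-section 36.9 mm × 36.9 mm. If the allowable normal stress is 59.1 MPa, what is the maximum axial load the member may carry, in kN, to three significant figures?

80.5 kN

A = 1362 mm².
P_max = σ_allow · A = 59.1 · 1362 = 80470 N = 80.47 kN.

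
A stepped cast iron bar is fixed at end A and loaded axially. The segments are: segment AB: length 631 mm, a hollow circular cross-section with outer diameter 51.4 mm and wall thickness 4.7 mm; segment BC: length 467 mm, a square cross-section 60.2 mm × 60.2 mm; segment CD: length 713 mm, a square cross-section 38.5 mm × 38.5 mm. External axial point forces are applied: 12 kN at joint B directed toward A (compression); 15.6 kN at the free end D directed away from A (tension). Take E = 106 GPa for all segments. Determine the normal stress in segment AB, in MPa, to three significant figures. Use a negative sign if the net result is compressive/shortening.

Internal axial forces (sectioning from the free end, tension +): N_CD = 15.6 kN, N_BC = 15.6 kN, N_AB = 3.6 kN.
A_AB = 689.5 mm².
σ_AB = N_AB/A_AB = 3600/689.5 = 5.221 MPa.

5.22 MPa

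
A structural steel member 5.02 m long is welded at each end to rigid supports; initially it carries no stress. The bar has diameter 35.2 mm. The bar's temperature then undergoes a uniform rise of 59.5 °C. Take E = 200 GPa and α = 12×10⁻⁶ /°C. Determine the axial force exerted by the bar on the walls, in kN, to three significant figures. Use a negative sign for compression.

-139 kN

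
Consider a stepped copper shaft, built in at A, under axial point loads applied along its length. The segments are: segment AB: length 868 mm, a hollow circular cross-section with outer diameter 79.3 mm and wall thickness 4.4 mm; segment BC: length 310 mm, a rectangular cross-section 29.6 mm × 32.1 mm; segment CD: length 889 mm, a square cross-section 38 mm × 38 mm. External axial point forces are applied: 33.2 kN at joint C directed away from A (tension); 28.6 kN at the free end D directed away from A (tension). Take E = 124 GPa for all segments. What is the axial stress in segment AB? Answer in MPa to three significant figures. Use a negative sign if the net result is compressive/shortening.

Internal axial forces (sectioning from the free end, tension +): N_CD = 28.6 kN, N_BC = 61.8 kN, N_AB = 61.8 kN.
A_AB = 1035 mm².
σ_AB = N_AB/A_AB = 61800/1035 = 59.69 MPa.

59.7 MPa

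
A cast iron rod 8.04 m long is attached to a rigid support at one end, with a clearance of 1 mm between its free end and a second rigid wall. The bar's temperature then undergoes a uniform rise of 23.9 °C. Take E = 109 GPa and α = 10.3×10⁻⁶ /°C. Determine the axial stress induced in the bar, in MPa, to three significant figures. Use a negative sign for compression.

-13.3 MPa

Free thermal expansion αLΔT = 10.3e-6 · 8040 · 23.9 = 1.979 mm.
The walls engage after the gap closes; constrained expansion = 1.979 − 1 = 0.9792 mm.
The walls impose strain ε = −(0.9792)/8040 = -1.2179e-04; σ = Eε = 109000 · -1.2179e-04 = -13.28 MPa.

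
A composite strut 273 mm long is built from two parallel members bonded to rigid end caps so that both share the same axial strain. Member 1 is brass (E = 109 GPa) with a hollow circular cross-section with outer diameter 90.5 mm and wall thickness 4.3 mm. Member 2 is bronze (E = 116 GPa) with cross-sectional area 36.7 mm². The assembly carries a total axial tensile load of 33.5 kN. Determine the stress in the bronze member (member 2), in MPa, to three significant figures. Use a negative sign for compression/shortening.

A_1 = 1164 mm².
Equal strain + equilibrium ⇒ each member carries load in proportion to AE: A₁E₁ = 126900000 N, A₂E₂ = 4257000 N, ΣAE = 131200000 N.
σ₂ = P·E₂/ΣAE = 33500·116000/131200000 = 29.62 MPa.

29.6 MPa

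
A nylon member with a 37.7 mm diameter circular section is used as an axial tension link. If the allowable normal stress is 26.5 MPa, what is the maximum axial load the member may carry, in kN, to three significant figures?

A = 1116 mm².
P_max = σ_allow · A = 26.5 · 1116 = 29580 N = 29.58 kN.

29.6 kN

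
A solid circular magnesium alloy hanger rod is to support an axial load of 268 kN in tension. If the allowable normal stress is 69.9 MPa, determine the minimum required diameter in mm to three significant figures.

69.9 mm

Required area A ≥ P/σ_allow = 268000/69.9 = 3834 mm².
For a solid circular section, d ≥ √(4A/π) = 69.87 mm.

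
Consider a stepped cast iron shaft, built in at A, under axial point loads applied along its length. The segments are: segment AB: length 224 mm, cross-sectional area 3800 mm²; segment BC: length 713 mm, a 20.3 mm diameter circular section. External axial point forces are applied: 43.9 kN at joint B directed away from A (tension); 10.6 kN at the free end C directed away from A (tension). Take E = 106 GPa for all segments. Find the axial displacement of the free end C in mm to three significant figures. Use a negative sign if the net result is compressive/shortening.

0.251 mm

Internal axial forces (sectioning from the free end, tension +): N_BC = 10.6 kN, N_AB = 54.5 kN.
A_BC = 323.7 mm².
δ_AB = 54500·224/(3800·106000) = 0.03031 mm
δ_BC = 10600·713/(323.7·106000) = 0.2203 mm
δ = Σδ_i = 0.2506 mm.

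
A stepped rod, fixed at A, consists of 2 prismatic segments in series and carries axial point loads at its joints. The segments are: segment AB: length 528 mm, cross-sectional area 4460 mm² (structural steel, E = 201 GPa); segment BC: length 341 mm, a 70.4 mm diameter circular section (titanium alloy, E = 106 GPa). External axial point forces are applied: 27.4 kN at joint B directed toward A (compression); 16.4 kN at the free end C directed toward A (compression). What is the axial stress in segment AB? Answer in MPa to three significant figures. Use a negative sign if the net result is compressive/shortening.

Internal axial forces (sectioning from the free end, tension +): N_BC = -16.4 kN, N_AB = -43.8 kN.
σ_AB = N_AB/A_AB = -43800/4460 = -9.821 MPa.

-9.82 MPa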